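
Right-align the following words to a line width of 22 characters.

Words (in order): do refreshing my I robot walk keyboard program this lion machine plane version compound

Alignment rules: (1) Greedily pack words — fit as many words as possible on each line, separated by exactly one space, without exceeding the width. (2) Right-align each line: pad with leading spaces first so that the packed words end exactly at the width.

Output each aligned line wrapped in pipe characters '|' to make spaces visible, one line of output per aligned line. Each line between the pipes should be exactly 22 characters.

Line 1: ['do', 'refreshing', 'my', 'I'] (min_width=18, slack=4)
Line 2: ['robot', 'walk', 'keyboard'] (min_width=19, slack=3)
Line 3: ['program', 'this', 'lion'] (min_width=17, slack=5)
Line 4: ['machine', 'plane', 'version'] (min_width=21, slack=1)
Line 5: ['compound'] (min_width=8, slack=14)

Answer: |    do refreshing my I|
|   robot walk keyboard|
|     program this lion|
| machine plane version|
|              compound|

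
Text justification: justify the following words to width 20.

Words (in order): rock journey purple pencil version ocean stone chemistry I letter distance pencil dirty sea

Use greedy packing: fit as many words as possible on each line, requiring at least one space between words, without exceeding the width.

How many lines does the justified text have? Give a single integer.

Line 1: ['rock', 'journey', 'purple'] (min_width=19, slack=1)
Line 2: ['pencil', 'version', 'ocean'] (min_width=20, slack=0)
Line 3: ['stone', 'chemistry', 'I'] (min_width=17, slack=3)
Line 4: ['letter', 'distance'] (min_width=15, slack=5)
Line 5: ['pencil', 'dirty', 'sea'] (min_width=16, slack=4)
Total lines: 5

Answer: 5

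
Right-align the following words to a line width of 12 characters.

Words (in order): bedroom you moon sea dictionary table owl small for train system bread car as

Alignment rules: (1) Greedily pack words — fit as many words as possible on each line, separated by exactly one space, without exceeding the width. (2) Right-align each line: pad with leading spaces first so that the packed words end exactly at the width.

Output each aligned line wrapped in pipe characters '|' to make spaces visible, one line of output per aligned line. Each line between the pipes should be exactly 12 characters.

Answer: | bedroom you|
|    moon sea|
|  dictionary|
|   table owl|
|   small for|
|train system|
|bread car as|

Derivation:
Line 1: ['bedroom', 'you'] (min_width=11, slack=1)
Line 2: ['moon', 'sea'] (min_width=8, slack=4)
Line 3: ['dictionary'] (min_width=10, slack=2)
Line 4: ['table', 'owl'] (min_width=9, slack=3)
Line 5: ['small', 'for'] (min_width=9, slack=3)
Line 6: ['train', 'system'] (min_width=12, slack=0)
Line 7: ['bread', 'car', 'as'] (min_width=12, slack=0)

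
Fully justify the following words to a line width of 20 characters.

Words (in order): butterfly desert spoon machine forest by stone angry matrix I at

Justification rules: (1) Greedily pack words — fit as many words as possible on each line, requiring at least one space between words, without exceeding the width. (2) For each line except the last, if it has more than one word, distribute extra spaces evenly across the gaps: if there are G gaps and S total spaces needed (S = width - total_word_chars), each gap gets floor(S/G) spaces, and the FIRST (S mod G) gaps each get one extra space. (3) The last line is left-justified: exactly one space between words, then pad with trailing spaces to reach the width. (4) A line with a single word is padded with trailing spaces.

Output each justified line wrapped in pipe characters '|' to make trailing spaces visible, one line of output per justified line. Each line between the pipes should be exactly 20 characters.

Line 1: ['butterfly', 'desert'] (min_width=16, slack=4)
Line 2: ['spoon', 'machine', 'forest'] (min_width=20, slack=0)
Line 3: ['by', 'stone', 'angry'] (min_width=14, slack=6)
Line 4: ['matrix', 'I', 'at'] (min_width=11, slack=9)

Answer: |butterfly     desert|
|spoon machine forest|
|by    stone    angry|
|matrix I at         |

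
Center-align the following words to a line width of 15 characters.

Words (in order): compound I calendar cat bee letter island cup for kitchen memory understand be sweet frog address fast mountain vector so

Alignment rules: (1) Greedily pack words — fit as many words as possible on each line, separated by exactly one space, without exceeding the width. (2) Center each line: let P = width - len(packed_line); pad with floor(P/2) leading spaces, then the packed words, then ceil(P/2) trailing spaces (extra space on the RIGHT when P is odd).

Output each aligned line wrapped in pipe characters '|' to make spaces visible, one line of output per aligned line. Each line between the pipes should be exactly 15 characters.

Answer: |  compound I   |
| calendar cat  |
|  bee letter   |
|island cup for |
|kitchen memory |
| understand be |
|  sweet frog   |
| address fast  |
|mountain vector|
|      so       |

Derivation:
Line 1: ['compound', 'I'] (min_width=10, slack=5)
Line 2: ['calendar', 'cat'] (min_width=12, slack=3)
Line 3: ['bee', 'letter'] (min_width=10, slack=5)
Line 4: ['island', 'cup', 'for'] (min_width=14, slack=1)
Line 5: ['kitchen', 'memory'] (min_width=14, slack=1)
Line 6: ['understand', 'be'] (min_width=13, slack=2)
Line 7: ['sweet', 'frog'] (min_width=10, slack=5)
Line 8: ['address', 'fast'] (min_width=12, slack=3)
Line 9: ['mountain', 'vector'] (min_width=15, slack=0)
Line 10: ['so'] (min_width=2, slack=13)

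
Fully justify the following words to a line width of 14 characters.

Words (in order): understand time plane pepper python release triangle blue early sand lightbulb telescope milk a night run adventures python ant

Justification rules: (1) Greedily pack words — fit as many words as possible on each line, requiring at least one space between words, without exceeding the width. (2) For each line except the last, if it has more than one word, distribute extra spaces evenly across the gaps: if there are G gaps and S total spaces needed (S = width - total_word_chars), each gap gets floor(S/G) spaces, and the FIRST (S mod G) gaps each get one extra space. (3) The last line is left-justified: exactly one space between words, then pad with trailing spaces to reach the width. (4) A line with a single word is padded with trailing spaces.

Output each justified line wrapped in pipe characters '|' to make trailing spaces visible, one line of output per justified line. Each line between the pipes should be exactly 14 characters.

Answer: |understand    |
|time     plane|
|pepper  python|
|release       |
|triangle  blue|
|early     sand|
|lightbulb     |
|telescope milk|
|a   night  run|
|adventures    |
|python ant    |

Derivation:
Line 1: ['understand'] (min_width=10, slack=4)
Line 2: ['time', 'plane'] (min_width=10, slack=4)
Line 3: ['pepper', 'python'] (min_width=13, slack=1)
Line 4: ['release'] (min_width=7, slack=7)
Line 5: ['triangle', 'blue'] (min_width=13, slack=1)
Line 6: ['early', 'sand'] (min_width=10, slack=4)
Line 7: ['lightbulb'] (min_width=9, slack=5)
Line 8: ['telescope', 'milk'] (min_width=14, slack=0)
Line 9: ['a', 'night', 'run'] (min_width=11, slack=3)
Line 10: ['adventures'] (min_width=10, slack=4)
Line 11: ['python', 'ant'] (min_width=10, slack=4)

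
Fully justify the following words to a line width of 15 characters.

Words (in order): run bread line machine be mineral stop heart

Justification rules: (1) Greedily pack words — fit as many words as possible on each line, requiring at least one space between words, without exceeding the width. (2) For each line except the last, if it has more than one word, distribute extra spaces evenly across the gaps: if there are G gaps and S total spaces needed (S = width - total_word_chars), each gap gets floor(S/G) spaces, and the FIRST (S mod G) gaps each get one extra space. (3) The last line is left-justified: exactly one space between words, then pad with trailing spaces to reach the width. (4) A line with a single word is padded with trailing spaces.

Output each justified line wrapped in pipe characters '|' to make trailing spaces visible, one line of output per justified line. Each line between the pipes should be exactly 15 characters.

Line 1: ['run', 'bread', 'line'] (min_width=14, slack=1)
Line 2: ['machine', 'be'] (min_width=10, slack=5)
Line 3: ['mineral', 'stop'] (min_width=12, slack=3)
Line 4: ['heart'] (min_width=5, slack=10)

Answer: |run  bread line|
|machine      be|
|mineral    stop|
|heart          |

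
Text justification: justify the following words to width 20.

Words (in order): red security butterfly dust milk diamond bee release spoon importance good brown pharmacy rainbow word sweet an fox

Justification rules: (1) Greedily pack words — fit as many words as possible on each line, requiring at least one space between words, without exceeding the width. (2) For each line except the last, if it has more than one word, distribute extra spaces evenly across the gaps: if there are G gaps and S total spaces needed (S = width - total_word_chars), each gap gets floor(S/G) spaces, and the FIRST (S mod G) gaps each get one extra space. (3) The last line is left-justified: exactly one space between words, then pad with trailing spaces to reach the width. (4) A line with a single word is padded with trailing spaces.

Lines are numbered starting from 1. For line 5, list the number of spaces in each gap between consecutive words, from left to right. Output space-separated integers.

Answer: 2 1

Derivation:
Line 1: ['red', 'security'] (min_width=12, slack=8)
Line 2: ['butterfly', 'dust', 'milk'] (min_width=19, slack=1)
Line 3: ['diamond', 'bee', 'release'] (min_width=19, slack=1)
Line 4: ['spoon', 'importance'] (min_width=16, slack=4)
Line 5: ['good', 'brown', 'pharmacy'] (min_width=19, slack=1)
Line 6: ['rainbow', 'word', 'sweet'] (min_width=18, slack=2)
Line 7: ['an', 'fox'] (min_width=6, slack=14)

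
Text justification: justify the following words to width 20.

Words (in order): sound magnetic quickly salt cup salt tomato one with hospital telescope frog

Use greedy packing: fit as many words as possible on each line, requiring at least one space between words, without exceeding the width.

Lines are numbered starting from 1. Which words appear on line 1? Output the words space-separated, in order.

Answer: sound magnetic

Derivation:
Line 1: ['sound', 'magnetic'] (min_width=14, slack=6)
Line 2: ['quickly', 'salt', 'cup'] (min_width=16, slack=4)
Line 3: ['salt', 'tomato', 'one', 'with'] (min_width=20, slack=0)
Line 4: ['hospital', 'telescope'] (min_width=18, slack=2)
Line 5: ['frog'] (min_width=4, slack=16)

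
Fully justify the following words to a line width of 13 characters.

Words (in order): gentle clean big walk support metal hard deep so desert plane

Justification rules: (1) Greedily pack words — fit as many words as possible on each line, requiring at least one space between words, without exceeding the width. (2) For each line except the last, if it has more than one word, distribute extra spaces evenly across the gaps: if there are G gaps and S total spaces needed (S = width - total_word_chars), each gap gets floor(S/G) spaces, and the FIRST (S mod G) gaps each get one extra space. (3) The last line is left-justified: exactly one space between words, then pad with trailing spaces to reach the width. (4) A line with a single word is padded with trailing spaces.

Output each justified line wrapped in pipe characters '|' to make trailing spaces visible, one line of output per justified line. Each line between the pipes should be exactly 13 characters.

Answer: |gentle  clean|
|big      walk|
|support metal|
|hard  deep so|
|desert plane |

Derivation:
Line 1: ['gentle', 'clean'] (min_width=12, slack=1)
Line 2: ['big', 'walk'] (min_width=8, slack=5)
Line 3: ['support', 'metal'] (min_width=13, slack=0)
Line 4: ['hard', 'deep', 'so'] (min_width=12, slack=1)
Line 5: ['desert', 'plane'] (min_width=12, slack=1)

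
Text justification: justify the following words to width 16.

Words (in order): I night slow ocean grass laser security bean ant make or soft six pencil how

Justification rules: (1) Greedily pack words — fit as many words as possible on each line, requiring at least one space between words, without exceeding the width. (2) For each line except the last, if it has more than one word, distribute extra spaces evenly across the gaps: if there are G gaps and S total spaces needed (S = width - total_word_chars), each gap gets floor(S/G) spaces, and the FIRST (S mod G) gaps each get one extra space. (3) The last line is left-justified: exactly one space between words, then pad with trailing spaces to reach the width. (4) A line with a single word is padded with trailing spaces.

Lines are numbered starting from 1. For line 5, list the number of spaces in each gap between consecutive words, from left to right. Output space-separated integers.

Answer: 2 1

Derivation:
Line 1: ['I', 'night', 'slow'] (min_width=12, slack=4)
Line 2: ['ocean', 'grass'] (min_width=11, slack=5)
Line 3: ['laser', 'security'] (min_width=14, slack=2)
Line 4: ['bean', 'ant', 'make', 'or'] (min_width=16, slack=0)
Line 5: ['soft', 'six', 'pencil'] (min_width=15, slack=1)
Line 6: ['how'] (min_width=3, slack=13)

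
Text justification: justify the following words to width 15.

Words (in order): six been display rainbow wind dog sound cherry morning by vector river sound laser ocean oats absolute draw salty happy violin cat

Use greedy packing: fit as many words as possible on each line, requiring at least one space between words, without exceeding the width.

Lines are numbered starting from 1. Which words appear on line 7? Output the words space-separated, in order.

Line 1: ['six', 'been'] (min_width=8, slack=7)
Line 2: ['display', 'rainbow'] (min_width=15, slack=0)
Line 3: ['wind', 'dog', 'sound'] (min_width=14, slack=1)
Line 4: ['cherry', 'morning'] (min_width=14, slack=1)
Line 5: ['by', 'vector', 'river'] (min_width=15, slack=0)
Line 6: ['sound', 'laser'] (min_width=11, slack=4)
Line 7: ['ocean', 'oats'] (min_width=10, slack=5)
Line 8: ['absolute', 'draw'] (min_width=13, slack=2)
Line 9: ['salty', 'happy'] (min_width=11, slack=4)
Line 10: ['violin', 'cat'] (min_width=10, slack=5)

Answer: ocean oats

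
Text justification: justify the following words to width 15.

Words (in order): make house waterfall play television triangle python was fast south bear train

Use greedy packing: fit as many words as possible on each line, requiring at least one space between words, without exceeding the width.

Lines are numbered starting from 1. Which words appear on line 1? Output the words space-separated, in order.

Answer: make house

Derivation:
Line 1: ['make', 'house'] (min_width=10, slack=5)
Line 2: ['waterfall', 'play'] (min_width=14, slack=1)
Line 3: ['television'] (min_width=10, slack=5)
Line 4: ['triangle', 'python'] (min_width=15, slack=0)
Line 5: ['was', 'fast', 'south'] (min_width=14, slack=1)
Line 6: ['bear', 'train'] (min_width=10, slack=5)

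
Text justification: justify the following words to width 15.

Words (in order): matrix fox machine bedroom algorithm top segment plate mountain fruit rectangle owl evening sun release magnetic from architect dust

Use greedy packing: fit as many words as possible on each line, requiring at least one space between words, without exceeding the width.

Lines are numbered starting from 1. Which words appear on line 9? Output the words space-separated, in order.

Answer: magnetic from

Derivation:
Line 1: ['matrix', 'fox'] (min_width=10, slack=5)
Line 2: ['machine', 'bedroom'] (min_width=15, slack=0)
Line 3: ['algorithm', 'top'] (min_width=13, slack=2)
Line 4: ['segment', 'plate'] (min_width=13, slack=2)
Line 5: ['mountain', 'fruit'] (min_width=14, slack=1)
Line 6: ['rectangle', 'owl'] (min_width=13, slack=2)
Line 7: ['evening', 'sun'] (min_width=11, slack=4)
Line 8: ['release'] (min_width=7, slack=8)
Line 9: ['magnetic', 'from'] (min_width=13, slack=2)
Line 10: ['architect', 'dust'] (min_width=14, slack=1)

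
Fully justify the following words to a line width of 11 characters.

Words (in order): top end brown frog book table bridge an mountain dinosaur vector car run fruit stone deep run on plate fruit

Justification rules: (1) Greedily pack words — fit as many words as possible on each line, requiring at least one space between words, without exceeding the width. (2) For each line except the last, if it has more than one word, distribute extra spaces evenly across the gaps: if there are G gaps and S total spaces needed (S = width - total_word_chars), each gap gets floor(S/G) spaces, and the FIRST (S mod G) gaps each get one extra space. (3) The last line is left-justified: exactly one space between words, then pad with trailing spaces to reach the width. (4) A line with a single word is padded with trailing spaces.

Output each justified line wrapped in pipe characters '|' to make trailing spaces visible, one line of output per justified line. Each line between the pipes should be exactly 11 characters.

Answer: |top     end|
|brown  frog|
|book  table|
|bridge   an|
|mountain   |
|dinosaur   |
|vector  car|
|run   fruit|
|stone  deep|
|run      on|
|plate fruit|

Derivation:
Line 1: ['top', 'end'] (min_width=7, slack=4)
Line 2: ['brown', 'frog'] (min_width=10, slack=1)
Line 3: ['book', 'table'] (min_width=10, slack=1)
Line 4: ['bridge', 'an'] (min_width=9, slack=2)
Line 5: ['mountain'] (min_width=8, slack=3)
Line 6: ['dinosaur'] (min_width=8, slack=3)
Line 7: ['vector', 'car'] (min_width=10, slack=1)
Line 8: ['run', 'fruit'] (min_width=9, slack=2)
Line 9: ['stone', 'deep'] (min_width=10, slack=1)
Line 10: ['run', 'on'] (min_width=6, slack=5)
Line 11: ['plate', 'fruit'] (min_width=11, slack=0)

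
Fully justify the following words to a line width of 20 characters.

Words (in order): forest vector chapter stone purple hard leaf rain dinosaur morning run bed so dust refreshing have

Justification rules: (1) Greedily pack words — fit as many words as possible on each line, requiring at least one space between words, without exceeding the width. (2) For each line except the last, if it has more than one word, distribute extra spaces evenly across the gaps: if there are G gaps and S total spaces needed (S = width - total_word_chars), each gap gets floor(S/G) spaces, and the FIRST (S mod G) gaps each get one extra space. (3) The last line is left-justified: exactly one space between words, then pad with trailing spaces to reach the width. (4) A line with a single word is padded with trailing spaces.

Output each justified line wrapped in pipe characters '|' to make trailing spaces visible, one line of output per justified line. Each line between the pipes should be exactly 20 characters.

Answer: |forest        vector|
|chapter stone purple|
|hard    leaf    rain|
|dinosaur morning run|
|bed      so     dust|
|refreshing have     |

Derivation:
Line 1: ['forest', 'vector'] (min_width=13, slack=7)
Line 2: ['chapter', 'stone', 'purple'] (min_width=20, slack=0)
Line 3: ['hard', 'leaf', 'rain'] (min_width=14, slack=6)
Line 4: ['dinosaur', 'morning', 'run'] (min_width=20, slack=0)
Line 5: ['bed', 'so', 'dust'] (min_width=11, slack=9)
Line 6: ['refreshing', 'have'] (min_width=15, slack=5)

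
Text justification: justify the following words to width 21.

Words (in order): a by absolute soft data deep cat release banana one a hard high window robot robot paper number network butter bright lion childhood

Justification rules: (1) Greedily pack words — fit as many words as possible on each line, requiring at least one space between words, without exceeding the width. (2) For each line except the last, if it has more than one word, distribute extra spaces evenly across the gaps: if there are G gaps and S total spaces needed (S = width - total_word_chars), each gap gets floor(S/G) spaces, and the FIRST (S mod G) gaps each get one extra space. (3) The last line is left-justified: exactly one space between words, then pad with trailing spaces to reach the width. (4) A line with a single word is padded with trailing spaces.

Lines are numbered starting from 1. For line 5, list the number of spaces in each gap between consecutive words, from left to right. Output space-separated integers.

Line 1: ['a', 'by', 'absolute', 'soft'] (min_width=18, slack=3)
Line 2: ['data', 'deep', 'cat', 'release'] (min_width=21, slack=0)
Line 3: ['banana', 'one', 'a', 'hard'] (min_width=17, slack=4)
Line 4: ['high', 'window', 'robot'] (min_width=17, slack=4)
Line 5: ['robot', 'paper', 'number'] (min_width=18, slack=3)
Line 6: ['network', 'butter', 'bright'] (min_width=21, slack=0)
Line 7: ['lion', 'childhood'] (min_width=14, slack=7)

Answer: 3 2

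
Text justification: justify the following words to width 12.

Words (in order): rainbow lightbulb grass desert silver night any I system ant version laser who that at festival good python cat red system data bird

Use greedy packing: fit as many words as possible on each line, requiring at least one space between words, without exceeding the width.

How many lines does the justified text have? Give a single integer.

Line 1: ['rainbow'] (min_width=7, slack=5)
Line 2: ['lightbulb'] (min_width=9, slack=3)
Line 3: ['grass', 'desert'] (min_width=12, slack=0)
Line 4: ['silver', 'night'] (min_width=12, slack=0)
Line 5: ['any', 'I', 'system'] (min_width=12, slack=0)
Line 6: ['ant', 'version'] (min_width=11, slack=1)
Line 7: ['laser', 'who'] (min_width=9, slack=3)
Line 8: ['that', 'at'] (min_width=7, slack=5)
Line 9: ['festival'] (min_width=8, slack=4)
Line 10: ['good', 'python'] (min_width=11, slack=1)
Line 11: ['cat', 'red'] (min_width=7, slack=5)
Line 12: ['system', 'data'] (min_width=11, slack=1)
Line 13: ['bird'] (min_width=4, slack=8)
Total lines: 13

Answer: 13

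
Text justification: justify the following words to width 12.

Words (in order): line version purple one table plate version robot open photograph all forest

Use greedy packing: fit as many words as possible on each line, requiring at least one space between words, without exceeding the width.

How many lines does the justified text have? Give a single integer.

Line 1: ['line', 'version'] (min_width=12, slack=0)
Line 2: ['purple', 'one'] (min_width=10, slack=2)
Line 3: ['table', 'plate'] (min_width=11, slack=1)
Line 4: ['version'] (min_width=7, slack=5)
Line 5: ['robot', 'open'] (min_width=10, slack=2)
Line 6: ['photograph'] (min_width=10, slack=2)
Line 7: ['all', 'forest'] (min_width=10, slack=2)
Total lines: 7

Answer: 7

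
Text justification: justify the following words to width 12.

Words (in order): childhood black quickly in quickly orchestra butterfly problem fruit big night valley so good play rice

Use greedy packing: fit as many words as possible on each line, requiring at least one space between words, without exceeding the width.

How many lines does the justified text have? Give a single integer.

Answer: 11

Derivation:
Line 1: ['childhood'] (min_width=9, slack=3)
Line 2: ['black'] (min_width=5, slack=7)
Line 3: ['quickly', 'in'] (min_width=10, slack=2)
Line 4: ['quickly'] (min_width=7, slack=5)
Line 5: ['orchestra'] (min_width=9, slack=3)
Line 6: ['butterfly'] (min_width=9, slack=3)
Line 7: ['problem'] (min_width=7, slack=5)
Line 8: ['fruit', 'big'] (min_width=9, slack=3)
Line 9: ['night', 'valley'] (min_width=12, slack=0)
Line 10: ['so', 'good', 'play'] (min_width=12, slack=0)
Line 11: ['rice'] (min_width=4, slack=8)
Total lines: 11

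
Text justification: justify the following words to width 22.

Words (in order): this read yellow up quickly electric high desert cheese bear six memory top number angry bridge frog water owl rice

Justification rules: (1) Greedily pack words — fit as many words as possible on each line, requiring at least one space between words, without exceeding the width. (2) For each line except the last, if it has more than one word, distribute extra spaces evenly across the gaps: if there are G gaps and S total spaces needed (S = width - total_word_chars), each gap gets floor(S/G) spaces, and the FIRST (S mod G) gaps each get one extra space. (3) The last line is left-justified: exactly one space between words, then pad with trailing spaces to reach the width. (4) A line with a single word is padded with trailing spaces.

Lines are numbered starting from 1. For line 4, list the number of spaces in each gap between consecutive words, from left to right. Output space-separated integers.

Line 1: ['this', 'read', 'yellow', 'up'] (min_width=19, slack=3)
Line 2: ['quickly', 'electric', 'high'] (min_width=21, slack=1)
Line 3: ['desert', 'cheese', 'bear', 'six'] (min_width=22, slack=0)
Line 4: ['memory', 'top', 'number'] (min_width=17, slack=5)
Line 5: ['angry', 'bridge', 'frog'] (min_width=17, slack=5)
Line 6: ['water', 'owl', 'rice'] (min_width=14, slack=8)

Answer: 4 3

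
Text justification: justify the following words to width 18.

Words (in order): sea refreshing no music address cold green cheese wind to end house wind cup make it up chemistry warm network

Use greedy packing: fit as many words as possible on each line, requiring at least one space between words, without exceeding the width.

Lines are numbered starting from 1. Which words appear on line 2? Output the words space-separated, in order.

Answer: music address cold

Derivation:
Line 1: ['sea', 'refreshing', 'no'] (min_width=17, slack=1)
Line 2: ['music', 'address', 'cold'] (min_width=18, slack=0)
Line 3: ['green', 'cheese', 'wind'] (min_width=17, slack=1)
Line 4: ['to', 'end', 'house', 'wind'] (min_width=17, slack=1)
Line 5: ['cup', 'make', 'it', 'up'] (min_width=14, slack=4)
Line 6: ['chemistry', 'warm'] (min_width=14, slack=4)
Line 7: ['network'] (min_width=7, slack=11)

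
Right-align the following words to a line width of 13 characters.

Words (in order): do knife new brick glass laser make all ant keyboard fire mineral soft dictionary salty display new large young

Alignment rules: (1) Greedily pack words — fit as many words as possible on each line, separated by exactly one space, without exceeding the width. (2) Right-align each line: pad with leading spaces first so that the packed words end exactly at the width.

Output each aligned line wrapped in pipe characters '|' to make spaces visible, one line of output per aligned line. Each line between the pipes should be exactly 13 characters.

Line 1: ['do', 'knife', 'new'] (min_width=12, slack=1)
Line 2: ['brick', 'glass'] (min_width=11, slack=2)
Line 3: ['laser', 'make'] (min_width=10, slack=3)
Line 4: ['all', 'ant'] (min_width=7, slack=6)
Line 5: ['keyboard', 'fire'] (min_width=13, slack=0)
Line 6: ['mineral', 'soft'] (min_width=12, slack=1)
Line 7: ['dictionary'] (min_width=10, slack=3)
Line 8: ['salty', 'display'] (min_width=13, slack=0)
Line 9: ['new', 'large'] (min_width=9, slack=4)
Line 10: ['young'] (min_width=5, slack=8)

Answer: | do knife new|
|  brick glass|
|   laser make|
|      all ant|
|keyboard fire|
| mineral soft|
|   dictionary|
|salty display|
|    new large|
|        young|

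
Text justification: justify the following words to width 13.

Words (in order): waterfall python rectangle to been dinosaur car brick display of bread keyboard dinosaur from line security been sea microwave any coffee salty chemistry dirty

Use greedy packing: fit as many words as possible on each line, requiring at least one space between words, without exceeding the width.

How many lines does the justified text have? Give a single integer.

Answer: 15

Derivation:
Line 1: ['waterfall'] (min_width=9, slack=4)
Line 2: ['python'] (min_width=6, slack=7)
Line 3: ['rectangle', 'to'] (min_width=12, slack=1)
Line 4: ['been', 'dinosaur'] (min_width=13, slack=0)
Line 5: ['car', 'brick'] (min_width=9, slack=4)
Line 6: ['display', 'of'] (min_width=10, slack=3)
Line 7: ['bread'] (min_width=5, slack=8)
Line 8: ['keyboard'] (min_width=8, slack=5)
Line 9: ['dinosaur', 'from'] (min_width=13, slack=0)
Line 10: ['line', 'security'] (min_width=13, slack=0)
Line 11: ['been', 'sea'] (min_width=8, slack=5)
Line 12: ['microwave', 'any'] (min_width=13, slack=0)
Line 13: ['coffee', 'salty'] (min_width=12, slack=1)
Line 14: ['chemistry'] (min_width=9, slack=4)
Line 15: ['dirty'] (min_width=5, slack=8)
Total lines: 15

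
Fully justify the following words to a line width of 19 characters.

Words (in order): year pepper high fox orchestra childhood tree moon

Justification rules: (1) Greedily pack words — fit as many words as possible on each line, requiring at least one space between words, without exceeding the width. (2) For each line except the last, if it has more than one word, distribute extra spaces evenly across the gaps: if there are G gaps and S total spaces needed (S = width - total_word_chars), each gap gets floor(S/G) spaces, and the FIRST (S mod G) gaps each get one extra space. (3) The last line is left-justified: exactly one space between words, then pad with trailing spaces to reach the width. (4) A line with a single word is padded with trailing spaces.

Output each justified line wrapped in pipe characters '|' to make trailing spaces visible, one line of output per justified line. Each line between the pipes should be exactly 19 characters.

Line 1: ['year', 'pepper', 'high'] (min_width=16, slack=3)
Line 2: ['fox', 'orchestra'] (min_width=13, slack=6)
Line 3: ['childhood', 'tree', 'moon'] (min_width=19, slack=0)

Answer: |year   pepper  high|
|fox       orchestra|
|childhood tree moon|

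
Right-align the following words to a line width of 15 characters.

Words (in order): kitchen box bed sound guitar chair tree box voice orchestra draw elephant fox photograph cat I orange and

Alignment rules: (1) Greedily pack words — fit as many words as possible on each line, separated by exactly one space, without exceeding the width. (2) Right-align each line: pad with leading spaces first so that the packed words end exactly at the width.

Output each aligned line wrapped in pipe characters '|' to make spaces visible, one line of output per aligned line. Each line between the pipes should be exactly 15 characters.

Line 1: ['kitchen', 'box', 'bed'] (min_width=15, slack=0)
Line 2: ['sound', 'guitar'] (min_width=12, slack=3)
Line 3: ['chair', 'tree', 'box'] (min_width=14, slack=1)
Line 4: ['voice', 'orchestra'] (min_width=15, slack=0)
Line 5: ['draw', 'elephant'] (min_width=13, slack=2)
Line 6: ['fox', 'photograph'] (min_width=14, slack=1)
Line 7: ['cat', 'I', 'orange'] (min_width=12, slack=3)
Line 8: ['and'] (min_width=3, slack=12)

Answer: |kitchen box bed|
|   sound guitar|
| chair tree box|
|voice orchestra|
|  draw elephant|
| fox photograph|
|   cat I orange|
|            and|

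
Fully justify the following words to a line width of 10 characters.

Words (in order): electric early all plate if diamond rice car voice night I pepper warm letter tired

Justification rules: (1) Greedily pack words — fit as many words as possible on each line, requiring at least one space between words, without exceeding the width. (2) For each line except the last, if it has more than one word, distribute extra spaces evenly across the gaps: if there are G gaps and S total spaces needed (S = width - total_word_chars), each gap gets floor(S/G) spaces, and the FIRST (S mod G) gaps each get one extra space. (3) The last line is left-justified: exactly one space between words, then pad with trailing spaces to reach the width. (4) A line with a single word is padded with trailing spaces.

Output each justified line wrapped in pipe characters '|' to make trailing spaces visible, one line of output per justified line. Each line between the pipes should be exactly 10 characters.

Answer: |electric  |
|early  all|
|plate   if|
|diamond   |
|rice   car|
|voice     |
|night    I|
|pepper    |
|warm      |
|letter    |
|tired     |

Derivation:
Line 1: ['electric'] (min_width=8, slack=2)
Line 2: ['early', 'all'] (min_width=9, slack=1)
Line 3: ['plate', 'if'] (min_width=8, slack=2)
Line 4: ['diamond'] (min_width=7, slack=3)
Line 5: ['rice', 'car'] (min_width=8, slack=2)
Line 6: ['voice'] (min_width=5, slack=5)
Line 7: ['night', 'I'] (min_width=7, slack=3)
Line 8: ['pepper'] (min_width=6, slack=4)
Line 9: ['warm'] (min_width=4, slack=6)
Line 10: ['letter'] (min_width=6, slack=4)
Line 11: ['tired'] (min_width=5, slack=5)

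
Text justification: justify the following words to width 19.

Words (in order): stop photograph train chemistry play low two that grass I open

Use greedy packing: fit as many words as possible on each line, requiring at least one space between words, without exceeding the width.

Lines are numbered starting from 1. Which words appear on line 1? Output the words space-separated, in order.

Answer: stop photograph

Derivation:
Line 1: ['stop', 'photograph'] (min_width=15, slack=4)
Line 2: ['train', 'chemistry'] (min_width=15, slack=4)
Line 3: ['play', 'low', 'two', 'that'] (min_width=17, slack=2)
Line 4: ['grass', 'I', 'open'] (min_width=12, slack=7)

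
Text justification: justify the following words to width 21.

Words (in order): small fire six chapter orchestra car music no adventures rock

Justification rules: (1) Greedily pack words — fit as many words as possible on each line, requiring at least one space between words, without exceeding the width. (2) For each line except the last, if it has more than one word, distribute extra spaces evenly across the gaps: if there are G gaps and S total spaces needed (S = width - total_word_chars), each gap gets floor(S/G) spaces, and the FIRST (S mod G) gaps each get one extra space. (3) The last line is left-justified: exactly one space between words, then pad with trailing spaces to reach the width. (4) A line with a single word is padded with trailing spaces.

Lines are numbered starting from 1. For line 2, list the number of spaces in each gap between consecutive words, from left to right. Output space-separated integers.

Line 1: ['small', 'fire', 'six'] (min_width=14, slack=7)
Line 2: ['chapter', 'orchestra', 'car'] (min_width=21, slack=0)
Line 3: ['music', 'no', 'adventures'] (min_width=19, slack=2)
Line 4: ['rock'] (min_width=4, slack=17)

Answer: 1 1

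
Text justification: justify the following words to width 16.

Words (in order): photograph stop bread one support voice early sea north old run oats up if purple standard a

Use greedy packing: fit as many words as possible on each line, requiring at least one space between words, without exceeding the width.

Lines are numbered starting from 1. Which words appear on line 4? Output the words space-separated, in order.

Line 1: ['photograph', 'stop'] (min_width=15, slack=1)
Line 2: ['bread', 'one'] (min_width=9, slack=7)
Line 3: ['support', 'voice'] (min_width=13, slack=3)
Line 4: ['early', 'sea', 'north'] (min_width=15, slack=1)
Line 5: ['old', 'run', 'oats', 'up'] (min_width=15, slack=1)
Line 6: ['if', 'purple'] (min_width=9, slack=7)
Line 7: ['standard', 'a'] (min_width=10, slack=6)

Answer: early sea north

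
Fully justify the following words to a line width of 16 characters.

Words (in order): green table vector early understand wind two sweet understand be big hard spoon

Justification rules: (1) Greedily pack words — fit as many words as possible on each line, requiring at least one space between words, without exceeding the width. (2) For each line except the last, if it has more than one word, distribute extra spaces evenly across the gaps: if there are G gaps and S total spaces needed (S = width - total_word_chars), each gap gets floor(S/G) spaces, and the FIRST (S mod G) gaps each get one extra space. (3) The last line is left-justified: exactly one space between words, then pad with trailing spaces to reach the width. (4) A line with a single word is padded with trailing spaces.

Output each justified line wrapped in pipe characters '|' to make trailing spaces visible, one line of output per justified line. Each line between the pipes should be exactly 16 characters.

Line 1: ['green', 'table'] (min_width=11, slack=5)
Line 2: ['vector', 'early'] (min_width=12, slack=4)
Line 3: ['understand', 'wind'] (min_width=15, slack=1)
Line 4: ['two', 'sweet'] (min_width=9, slack=7)
Line 5: ['understand', 'be'] (min_width=13, slack=3)
Line 6: ['big', 'hard', 'spoon'] (min_width=14, slack=2)

Answer: |green      table|
|vector     early|
|understand  wind|
|two        sweet|
|understand    be|
|big hard spoon  |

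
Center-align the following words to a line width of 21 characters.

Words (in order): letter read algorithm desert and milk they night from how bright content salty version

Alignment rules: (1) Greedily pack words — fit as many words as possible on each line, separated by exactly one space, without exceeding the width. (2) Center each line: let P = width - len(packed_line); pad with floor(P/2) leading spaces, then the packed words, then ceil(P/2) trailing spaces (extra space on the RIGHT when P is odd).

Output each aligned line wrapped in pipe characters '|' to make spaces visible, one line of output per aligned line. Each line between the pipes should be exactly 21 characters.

Line 1: ['letter', 'read', 'algorithm'] (min_width=21, slack=0)
Line 2: ['desert', 'and', 'milk', 'they'] (min_width=20, slack=1)
Line 3: ['night', 'from', 'how', 'bright'] (min_width=21, slack=0)
Line 4: ['content', 'salty', 'version'] (min_width=21, slack=0)

Answer: |letter read algorithm|
|desert and milk they |
|night from how bright|
|content salty version|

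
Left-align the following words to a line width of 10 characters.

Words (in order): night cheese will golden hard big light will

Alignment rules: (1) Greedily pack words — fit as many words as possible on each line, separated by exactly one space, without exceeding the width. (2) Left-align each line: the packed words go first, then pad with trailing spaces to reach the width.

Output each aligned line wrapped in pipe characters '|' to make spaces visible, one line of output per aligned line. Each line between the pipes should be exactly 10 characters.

Answer: |night     |
|cheese    |
|will      |
|golden    |
|hard big  |
|light will|

Derivation:
Line 1: ['night'] (min_width=5, slack=5)
Line 2: ['cheese'] (min_width=6, slack=4)
Line 3: ['will'] (min_width=4, slack=6)
Line 4: ['golden'] (min_width=6, slack=4)
Line 5: ['hard', 'big'] (min_width=8, slack=2)
Line 6: ['light', 'will'] (min_width=10, slack=0)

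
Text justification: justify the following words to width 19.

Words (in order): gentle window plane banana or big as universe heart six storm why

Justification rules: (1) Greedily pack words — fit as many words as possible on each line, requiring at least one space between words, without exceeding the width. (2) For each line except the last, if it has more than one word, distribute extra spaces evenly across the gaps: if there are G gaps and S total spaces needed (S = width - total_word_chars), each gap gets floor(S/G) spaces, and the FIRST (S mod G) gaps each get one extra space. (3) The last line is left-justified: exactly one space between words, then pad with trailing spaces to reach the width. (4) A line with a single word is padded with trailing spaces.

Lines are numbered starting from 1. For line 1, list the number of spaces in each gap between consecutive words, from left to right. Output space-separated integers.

Line 1: ['gentle', 'window', 'plane'] (min_width=19, slack=0)
Line 2: ['banana', 'or', 'big', 'as'] (min_width=16, slack=3)
Line 3: ['universe', 'heart', 'six'] (min_width=18, slack=1)
Line 4: ['storm', 'why'] (min_width=9, slack=10)

Answer: 1 1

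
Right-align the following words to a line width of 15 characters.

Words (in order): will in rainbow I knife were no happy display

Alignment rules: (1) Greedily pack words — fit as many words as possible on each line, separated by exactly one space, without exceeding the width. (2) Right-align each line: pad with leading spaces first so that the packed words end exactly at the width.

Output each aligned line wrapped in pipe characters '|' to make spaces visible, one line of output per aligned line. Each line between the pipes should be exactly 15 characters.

Line 1: ['will', 'in', 'rainbow'] (min_width=15, slack=0)
Line 2: ['I', 'knife', 'were', 'no'] (min_width=15, slack=0)
Line 3: ['happy', 'display'] (min_width=13, slack=2)

Answer: |will in rainbow|
|I knife were no|
|  happy display|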